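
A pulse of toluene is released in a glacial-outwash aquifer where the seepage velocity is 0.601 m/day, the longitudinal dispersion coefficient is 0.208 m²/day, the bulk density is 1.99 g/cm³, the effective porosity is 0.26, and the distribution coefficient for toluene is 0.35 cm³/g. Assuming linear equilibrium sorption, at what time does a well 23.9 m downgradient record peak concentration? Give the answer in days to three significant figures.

Retardation factor R = 1 + ρ_b·K_d/n = 1 + 1.99 × 0.35/0.26 = 3.679.
Sorption retards both mechanisms: v_R = v/R = 0.1634 m/day, D_R = D/R = 0.05654 m²/day.
Peak time from v_R²t² + 2D_R t − x² = 0: t = (√(D_R² + v_R²x²) − D_R)/v_R².
√(D_R² + v_R²x²) = √(0.05654² + 0.1634² × 23.9²) = 3.906; v_R² = 0.02670.
t = (3.906 − 0.05654)/0.02670 = 144 days.

144 days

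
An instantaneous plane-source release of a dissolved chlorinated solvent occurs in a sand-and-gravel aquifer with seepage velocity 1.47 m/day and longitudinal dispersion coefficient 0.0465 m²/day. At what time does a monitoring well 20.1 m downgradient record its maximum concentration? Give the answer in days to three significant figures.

For the 1D instantaneous-source solution, setting ∂C/∂t = 0 at fixed x gives v²t² + 2Dt − x² = 0, so t = (√(D² + v²x²) − D)/v².
√(D² + v²x²) = √(0.0465² + 1.47² × 20.1²) = 29.55; v² = 2.1609.
t = (29.55 − 0.0465)/2.1609 = 13.7 days (vs. the pure-advection estimate x/v = 13.7 d).

13.7 days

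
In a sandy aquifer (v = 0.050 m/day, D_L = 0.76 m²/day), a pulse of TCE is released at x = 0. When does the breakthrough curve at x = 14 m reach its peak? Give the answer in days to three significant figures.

For the 1D instantaneous-source solution, setting ∂C/∂t = 0 at fixed x gives v²t² + 2Dt − x² = 0, so t = (√(D² + v²x²) − D)/v².
√(D² + v²x²) = √(0.76² + 0.050² × 14²) = 1.033; v² = 0.0025.
t = (1.033 − 0.76)/0.0025 = 109 days (vs. the pure-advection estimate x/v = 280 d).

109 days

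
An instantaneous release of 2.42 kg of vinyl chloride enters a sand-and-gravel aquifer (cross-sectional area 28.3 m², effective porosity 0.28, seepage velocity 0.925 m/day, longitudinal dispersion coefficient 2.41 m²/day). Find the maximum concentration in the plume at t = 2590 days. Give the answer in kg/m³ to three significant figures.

0.00109 kg/m³

The peak of an instantaneous 1D plume sits at x = vt; there the Gaussian factor is 1 and C_max = M/(n_e·A·√(4πDt)), where n_e·A is the pore area the mass is dissolved in.
√(4πDt) = √(4π × 2.41 × 2590) = 280.1 m, so C_max = 2.42/(0.28 × 28.3 × 280.1) = 0.00109 kg/m³.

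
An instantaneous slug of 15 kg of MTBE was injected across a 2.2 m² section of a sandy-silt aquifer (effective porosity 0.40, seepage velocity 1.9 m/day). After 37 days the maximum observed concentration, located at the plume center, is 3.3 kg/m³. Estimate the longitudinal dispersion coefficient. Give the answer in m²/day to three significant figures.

At the plume center C_max = M/(n_e·A·√(4πDt)), so D = M²/(4πt·(n_e·A·C_max)²).
n_e·A·C_max = 0.40 × 2.2 × 3.3 = 2.904 kg/m.
D = 15²/(4π × 37 × 2.904²) = 0.0574 m²/day.

0.0574 m²/day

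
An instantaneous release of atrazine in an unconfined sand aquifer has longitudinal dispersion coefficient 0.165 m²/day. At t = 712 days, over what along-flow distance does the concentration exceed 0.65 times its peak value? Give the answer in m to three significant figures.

28.5 m

The plume is Gaussian with σ = √(2Dt) = √(2 × 0.165 × 712) = 15.33 m.
C/C_peak = exp(−Δx²/(2σ²)) = 0.65 ⇒ Δx = σ·√(−2 ln 0.65) = 15.33 × 0.9282 = 14.23 m.
Width = 2Δx = 28.5 m.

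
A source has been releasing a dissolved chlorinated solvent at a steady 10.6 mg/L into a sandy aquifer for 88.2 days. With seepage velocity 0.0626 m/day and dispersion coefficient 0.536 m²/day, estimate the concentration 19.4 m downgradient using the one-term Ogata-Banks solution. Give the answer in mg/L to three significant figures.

For a continuous step input, C/C₀ ≈ ½·erfc((x−vt)/(2√(Dt))).
vt = 0.0626 × 88.2 = 5.52132 m and 2√(Dt) = 2√(0.536 × 88.2) = 13.75 m.
Argument (x−vt)/(2√(Dt)) = (19.4 − 5.52132)/13.75 = 1.009; ½·erfc(1.009) = 0.07680.
C = 10.6 × 0.07680 = 0.814 mg/L.

0.814 mg/L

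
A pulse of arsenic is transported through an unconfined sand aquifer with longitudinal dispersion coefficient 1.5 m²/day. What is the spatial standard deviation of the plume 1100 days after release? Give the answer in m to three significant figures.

57.4 m

Dispersive spreading gives a Gaussian with σ² = 2Dt; advection only shifts the center.
σ = √(2 × 1.5 × 1100) = 57.4 m.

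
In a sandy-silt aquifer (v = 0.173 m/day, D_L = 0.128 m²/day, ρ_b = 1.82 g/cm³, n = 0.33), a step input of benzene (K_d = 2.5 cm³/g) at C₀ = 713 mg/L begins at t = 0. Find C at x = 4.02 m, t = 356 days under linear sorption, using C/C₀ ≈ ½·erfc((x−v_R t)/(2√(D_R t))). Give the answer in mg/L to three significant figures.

373 mg/L

Retardation factor R = 1 + ρ_b·K_d/n = 1 + 1.82 × 2.5/0.33 = 14.79.
Sorption retards both mechanisms: v_R = v/R = 0.01170 m/day, D_R = D/R = 0.008654 m²/day.
v_R·t = 0.01170 × 356 = 4.1652 m; 2√(D_R t) = 3.510 m; argument = (4.02 − 4.1652)/3.510 = -0.04137.
C = C₀ × ½·erfc(-0.04137) = 713 × 0.5233 = 373 mg/L.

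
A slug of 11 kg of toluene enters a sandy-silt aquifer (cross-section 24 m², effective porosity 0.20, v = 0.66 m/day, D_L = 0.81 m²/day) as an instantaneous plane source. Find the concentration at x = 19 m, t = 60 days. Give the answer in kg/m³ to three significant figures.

0.0105 kg/m³

For an instantaneous plane source, C(x,t) = M/(n_e·A·√(4πDt)) · exp(−(x−vt)²/(4Dt)), with n_e·A the pore (flow) area.
Plume center vt = 0.66 × 60 = 39.6 m, so the well at 19 m is 20.6 m upgradient of the peak.
√(4πDt) = 24.71 m, giving peak height M/(n_e·A·√(4πDt)) = 11/(0.20 × 24 × 24.71) = 0.09274 kg/m³.
(x−vt)²/(4Dt) = (-20.6)²/(4 × 0.81 × 60) = 2.183; exp(−2.183) = 0.1127.
C = 0.09274 × 0.1127 = 0.0105 kg/m³.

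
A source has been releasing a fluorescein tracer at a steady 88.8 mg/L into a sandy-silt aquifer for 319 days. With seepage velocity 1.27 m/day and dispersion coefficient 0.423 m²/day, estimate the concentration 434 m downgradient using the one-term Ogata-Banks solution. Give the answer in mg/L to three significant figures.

For a continuous step input, C/C₀ ≈ ½·erfc((x−vt)/(2√(Dt))).
vt = 1.27 × 319 = 405.13 m and 2√(Dt) = 2√(0.423 × 319) = 23.23 m.
Argument (x−vt)/(2√(Dt)) = (434 − 405.13)/23.23 = 1.243; ½·erfc(1.243) = 0.03939.
C = 88.8 × 0.03939 = 3.50 mg/L.

3.50 mg/L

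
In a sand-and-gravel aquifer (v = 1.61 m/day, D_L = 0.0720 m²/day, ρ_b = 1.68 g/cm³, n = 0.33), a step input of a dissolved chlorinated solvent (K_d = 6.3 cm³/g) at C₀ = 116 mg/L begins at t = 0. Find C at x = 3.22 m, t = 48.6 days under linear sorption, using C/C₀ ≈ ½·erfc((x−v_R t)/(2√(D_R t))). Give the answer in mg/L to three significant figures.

3.67 mg/L

Retardation factor R = 1 + ρ_b·K_d/n = 1 + 1.68 × 6.3/0.33 = 33.07.
Sorption retards both mechanisms: v_R = v/R = 0.04868 m/day, D_R = D/R = 0.002177 m²/day.
v_R·t = 0.04868 × 48.6 = 2.365848 m; 2√(D_R t) = 0.6505 m; argument = (3.22 − 2.365848)/0.6505 = 1.313.
C = C₀ × ½·erfc(1.313) = 116 × 0.03167 = 3.67 mg/L.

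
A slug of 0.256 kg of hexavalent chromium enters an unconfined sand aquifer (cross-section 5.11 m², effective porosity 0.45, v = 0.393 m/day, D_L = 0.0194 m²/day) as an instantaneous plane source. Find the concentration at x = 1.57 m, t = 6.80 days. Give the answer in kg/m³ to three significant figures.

For an instantaneous plane source, C(x,t) = M/(n_e·A·√(4πDt)) · exp(−(x−vt)²/(4Dt)), with n_e·A the pore (flow) area.
Plume center vt = 0.393 × 6.80 = 2.6724 m, so the well at 1.57 m is 1.1024 m upgradient of the peak.
√(4πDt) = 1.288 m, giving peak height M/(n_e·A·√(4πDt)) = 0.256/(0.45 × 5.11 × 1.288) = 0.08644 kg/m³.
(x−vt)²/(4Dt) = (-1.1024)²/(4 × 0.0194 × 6.80) = 2.303; exp(−2.303) = 0.09996.
C = 0.08644 × 0.09996 = 0.00864 kg/m³.

0.00864 kg/m³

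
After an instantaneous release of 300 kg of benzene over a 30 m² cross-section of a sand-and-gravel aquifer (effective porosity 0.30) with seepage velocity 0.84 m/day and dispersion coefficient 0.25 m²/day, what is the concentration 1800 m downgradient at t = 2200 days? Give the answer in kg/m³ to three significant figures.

0.141 kg/m³

For an instantaneous plane source, C(x,t) = M/(n_e·A·√(4πDt)) · exp(−(x−vt)²/(4Dt)), with n_e·A the pore (flow) area.
Plume center vt = 0.84 × 2200 = 1848 m, so the well at 1800 m is 48 m upgradient of the peak.
√(4πDt) = 83.14 m, giving peak height M/(n_e·A·√(4πDt)) = 300/(0.30 × 30 × 83.14) = 0.4009 kg/m³.
(x−vt)²/(4Dt) = (-48)²/(4 × 0.25 × 2200) = 1.047; exp(−1.047) = 0.3510.
C = 0.4009 × 0.3510 = 0.141 kg/m³.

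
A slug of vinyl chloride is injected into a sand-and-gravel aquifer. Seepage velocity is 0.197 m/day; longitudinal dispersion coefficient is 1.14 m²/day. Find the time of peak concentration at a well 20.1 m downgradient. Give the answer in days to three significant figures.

76.8 days

For the 1D instantaneous-source solution, setting ∂C/∂t = 0 at fixed x gives v²t² + 2Dt − x² = 0, so t = (√(D² + v²x²) − D)/v².
√(D² + v²x²) = √(1.14² + 0.197² × 20.1²) = 4.121; v² = 0.038809.
t = (4.121 − 1.14)/0.038809 = 76.8 days (vs. the pure-advection estimate x/v = 102 d).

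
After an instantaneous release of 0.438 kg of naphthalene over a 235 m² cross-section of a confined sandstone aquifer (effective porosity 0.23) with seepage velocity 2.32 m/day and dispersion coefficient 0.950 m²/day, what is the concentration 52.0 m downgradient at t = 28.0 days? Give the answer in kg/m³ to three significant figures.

9.14e-05 kg/m³

For an instantaneous plane source, C(x,t) = M/(n_e·A·√(4πDt)) · exp(−(x−vt)²/(4Dt)), with n_e·A the pore (flow) area.
Plume center vt = 2.32 × 28.0 = 64.96 m, so the well at 52.0 m is 12.96 m upgradient of the peak.
√(4πDt) = 18.28 m, giving peak height M/(n_e·A·√(4πDt)) = 0.438/(0.23 × 235 × 18.28) = 0.0004433 kg/m³.
(x−vt)²/(4Dt) = (-12.96)²/(4 × 0.950 × 28.0) = 1.579; exp(−1.579) = 0.2062.
C = 0.0004433 × 0.2062 = 9.14e-05 kg/m³.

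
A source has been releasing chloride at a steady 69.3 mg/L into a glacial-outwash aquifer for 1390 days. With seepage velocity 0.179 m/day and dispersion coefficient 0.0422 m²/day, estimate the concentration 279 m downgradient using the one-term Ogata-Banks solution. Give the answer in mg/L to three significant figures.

0.184 mg/L

For a continuous step input, C/C₀ ≈ ½·erfc((x−vt)/(2√(Dt))).
vt = 0.179 × 1390 = 248.81 m and 2√(Dt) = 2√(0.0422 × 1390) = 15.32 m.
Argument (x−vt)/(2√(Dt)) = (279 − 248.81)/15.32 = 1.971; ½·erfc(1.971) = 0.002657.
C = 69.3 × 0.002657 = 0.184 mg/L.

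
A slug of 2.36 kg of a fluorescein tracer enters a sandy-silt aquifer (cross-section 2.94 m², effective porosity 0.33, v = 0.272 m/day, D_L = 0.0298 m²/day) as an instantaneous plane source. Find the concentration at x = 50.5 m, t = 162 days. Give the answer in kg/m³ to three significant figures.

For an instantaneous plane source, C(x,t) = M/(n_e·A·√(4πDt)) · exp(−(x−vt)²/(4Dt)), with n_e·A the pore (flow) area.
Plume center vt = 0.272 × 162 = 44.064 m, so the well at 50.5 m is 6.436 m downgradient of the peak.
√(4πDt) = 7.789 m, giving peak height M/(n_e·A·√(4πDt)) = 2.36/(0.33 × 2.94 × 7.789) = 0.3123 kg/m³.
(x−vt)²/(4Dt) = (6.436)²/(4 × 0.0298 × 162) = 2.145; exp(−2.145) = 0.1171.
C = 0.3123 × 0.1171 = 0.0366 kg/m³.

0.0366 kg/m³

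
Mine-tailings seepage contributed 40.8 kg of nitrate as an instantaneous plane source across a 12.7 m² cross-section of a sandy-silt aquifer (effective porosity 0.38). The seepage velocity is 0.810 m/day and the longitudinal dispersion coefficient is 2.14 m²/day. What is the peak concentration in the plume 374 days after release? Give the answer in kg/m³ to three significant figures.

The peak of an instantaneous 1D plume sits at x = vt; there the Gaussian factor is 1 and C_max = M/(n_e·A·√(4πDt)), where n_e·A is the pore area the mass is dissolved in.
√(4πDt) = √(4π × 2.14 × 374) = 100.3 m, so C_max = 40.8/(0.38 × 12.7 × 100.3) = 0.0843 kg/m³.

0.0843 kg/m³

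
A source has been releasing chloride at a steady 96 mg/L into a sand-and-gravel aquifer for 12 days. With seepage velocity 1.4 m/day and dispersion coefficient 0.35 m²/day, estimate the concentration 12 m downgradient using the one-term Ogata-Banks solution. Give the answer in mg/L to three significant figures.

For a continuous step input, C/C₀ ≈ ½·erfc((x−vt)/(2√(Dt))).
vt = 1.4 × 12 = 16.8 m and 2√(Dt) = 2√(0.35 × 12) = 4.099 m.
Argument (x−vt)/(2√(Dt)) = (12 − 16.8)/4.099 = -1.171; ½·erfc(-1.171) = 0.9511.
C = 96 × 0.9511 = 91.3 mg/L.

91.3 mg/L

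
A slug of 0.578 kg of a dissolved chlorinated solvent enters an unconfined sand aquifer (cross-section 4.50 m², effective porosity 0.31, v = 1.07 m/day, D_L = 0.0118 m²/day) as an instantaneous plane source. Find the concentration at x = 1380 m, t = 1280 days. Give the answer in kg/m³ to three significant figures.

For an instantaneous plane source, C(x,t) = M/(n_e·A·√(4πDt)) · exp(−(x−vt)²/(4Dt)), with n_e·A the pore (flow) area.
Plume center vt = 1.07 × 1280 = 1369.6 m, so the well at 1380 m is 10.4 m downgradient of the peak.
√(4πDt) = 13.78 m, giving peak height M/(n_e·A·√(4πDt)) = 0.578/(0.31 × 4.50 × 13.78) = 0.03007 kg/m³.
(x−vt)²/(4Dt) = (10.4)²/(4 × 0.0118 × 1280) = 1.790; exp(−1.790) = 0.1670.
C = 0.03007 × 0.1670 = 0.00502 kg/m³.

0.00502 kg/m³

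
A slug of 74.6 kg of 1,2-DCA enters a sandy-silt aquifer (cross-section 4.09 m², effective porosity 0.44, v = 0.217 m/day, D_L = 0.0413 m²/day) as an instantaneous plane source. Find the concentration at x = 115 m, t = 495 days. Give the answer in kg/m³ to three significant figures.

1.28 kg/m³

For an instantaneous plane source, C(x,t) = M/(n_e·A·√(4πDt)) · exp(−(x−vt)²/(4Dt)), with n_e·A the pore (flow) area.
Plume center vt = 0.217 × 495 = 107.415 m, so the well at 115 m is 7.585 m downgradient of the peak.
√(4πDt) = 16.03 m, giving peak height M/(n_e·A·√(4πDt)) = 74.6/(0.44 × 4.09 × 16.03) = 2.586 kg/m³.
(x−vt)²/(4Dt) = (7.585)²/(4 × 0.0413 × 495) = 0.7036; exp(−0.7036) = 0.4948.
C = 2.586 × 0.4948 = 1.28 kg/m³.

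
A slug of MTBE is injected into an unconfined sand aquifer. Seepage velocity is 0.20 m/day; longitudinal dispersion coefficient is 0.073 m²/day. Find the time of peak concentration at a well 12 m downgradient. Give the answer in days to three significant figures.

58.2 days

For the 1D instantaneous-source solution, setting ∂C/∂t = 0 at fixed x gives v²t² + 2Dt − x² = 0, so t = (√(D² + v²x²) − D)/v².
√(D² + v²x²) = √(0.073² + 0.20² × 12²) = 2.401; v² = 0.04.
t = (2.401 − 0.073)/0.04 = 58.2 days (vs. the pure-advection estimate x/v = 60.0 d).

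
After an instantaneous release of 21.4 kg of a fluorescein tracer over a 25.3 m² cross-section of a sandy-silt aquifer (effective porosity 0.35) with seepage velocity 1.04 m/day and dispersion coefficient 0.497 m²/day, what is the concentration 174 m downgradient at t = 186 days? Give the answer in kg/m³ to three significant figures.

0.0255 kg/m³

For an instantaneous plane source, C(x,t) = M/(n_e·A·√(4πDt)) · exp(−(x−vt)²/(4Dt)), with n_e·A the pore (flow) area.
Plume center vt = 1.04 × 186 = 193.44 m, so the well at 174 m is 19.44 m upgradient of the peak.
√(4πDt) = 34.08 m, giving peak height M/(n_e·A·√(4πDt)) = 21.4/(0.35 × 25.3 × 34.08) = 0.07091 kg/m³.
(x−vt)²/(4Dt) = (-19.44)²/(4 × 0.497 × 186) = 1.022; exp(−1.022) = 0.3599.
C = 0.07091 × 0.3599 = 0.0255 kg/m³.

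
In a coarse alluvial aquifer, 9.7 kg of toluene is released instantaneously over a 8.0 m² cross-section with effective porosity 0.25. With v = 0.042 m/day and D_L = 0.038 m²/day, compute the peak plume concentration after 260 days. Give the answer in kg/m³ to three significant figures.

0.435 kg/m³

The peak of an instantaneous 1D plume sits at x = vt; there the Gaussian factor is 1 and C_max = M/(n_e·A·√(4πDt)), where n_e·A is the pore area the mass is dissolved in.
√(4πDt) = √(4π × 0.038 × 260) = 11.14 m, so C_max = 9.7/(0.25 × 8.0 × 11.14) = 0.435 kg/m³.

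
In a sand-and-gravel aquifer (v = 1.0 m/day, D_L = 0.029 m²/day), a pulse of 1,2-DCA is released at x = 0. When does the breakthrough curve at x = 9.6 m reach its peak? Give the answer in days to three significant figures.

For the 1D instantaneous-source solution, setting ∂C/∂t = 0 at fixed x gives v²t² + 2Dt − x² = 0, so t = (√(D² + v²x²) − D)/v².
√(D² + v²x²) = √(0.029² + 1.0² × 9.6²) = 9.600; v² = 1.
t = (9.600 − 0.029)/1 = 9.57 days (vs. the pure-advection estimate x/v = 9.60 d).

9.57 days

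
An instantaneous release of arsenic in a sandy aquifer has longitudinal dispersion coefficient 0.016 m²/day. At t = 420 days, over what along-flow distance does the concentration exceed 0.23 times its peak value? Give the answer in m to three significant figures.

12.6 m

The plume is Gaussian with σ = √(2Dt) = √(2 × 0.016 × 420) = 3.666 m.
C/C_peak = exp(−Δx²/(2σ²)) = 0.23 ⇒ Δx = σ·√(−2 ln 0.23) = 3.666 × 1.714 = 6.284 m.
Width = 2Δx = 12.6 m.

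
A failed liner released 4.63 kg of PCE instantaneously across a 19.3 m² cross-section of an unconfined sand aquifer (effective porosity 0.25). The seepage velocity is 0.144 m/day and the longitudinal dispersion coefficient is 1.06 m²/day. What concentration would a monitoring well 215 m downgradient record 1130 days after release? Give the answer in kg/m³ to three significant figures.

For an instantaneous plane source, C(x,t) = M/(n_e·A·√(4πDt)) · exp(−(x−vt)²/(4Dt)), with n_e·A the pore (flow) area.
Plume center vt = 0.144 × 1130 = 162.72 m, so the well at 215 m is 52.28 m downgradient of the peak.
√(4πDt) = 122.7 m, giving peak height M/(n_e·A·√(4πDt)) = 4.63/(0.25 × 19.3 × 122.7) = 0.007821 kg/m³.
(x−vt)²/(4Dt) = (52.28)²/(4 × 1.06 × 1130) = 0.5705; exp(−0.5705) = 0.5652.
C = 0.007821 × 0.5652 = 0.00442 kg/m³.

0.00442 kg/m³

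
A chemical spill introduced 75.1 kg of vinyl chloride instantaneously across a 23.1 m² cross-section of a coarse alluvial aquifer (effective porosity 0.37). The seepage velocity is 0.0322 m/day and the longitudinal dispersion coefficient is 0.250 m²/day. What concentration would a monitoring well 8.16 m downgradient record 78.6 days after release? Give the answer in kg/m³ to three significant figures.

For an instantaneous plane source, C(x,t) = M/(n_e·A·√(4πDt)) · exp(−(x−vt)²/(4Dt)), with n_e·A the pore (flow) area.
Plume center vt = 0.0322 × 78.6 = 2.53092 m, so the well at 8.16 m is 5.62908 m downgradient of the peak.
√(4πDt) = 15.71 m, giving peak height M/(n_e·A·√(4πDt)) = 75.1/(0.37 × 23.1 × 15.71) = 0.5593 kg/m³.
(x−vt)²/(4Dt) = (5.62908)²/(4 × 0.250 × 78.6) = 0.4031; exp(−0.4031) = 0.6682.
C = 0.5593 × 0.6682 = 0.374 kg/m³.

0.374 kg/m³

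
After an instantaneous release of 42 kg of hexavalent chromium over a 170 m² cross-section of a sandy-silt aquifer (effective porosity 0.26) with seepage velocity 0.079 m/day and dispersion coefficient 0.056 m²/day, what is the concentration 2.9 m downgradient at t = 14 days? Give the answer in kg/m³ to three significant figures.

For an instantaneous plane source, C(x,t) = M/(n_e·A·√(4πDt)) · exp(−(x−vt)²/(4Dt)), with n_e·A the pore (flow) area.
Plume center vt = 0.079 × 14 = 1.106 m, so the well at 2.9 m is 1.794 m downgradient of the peak.
√(4πDt) = 3.139 m, giving peak height M/(n_e·A·√(4πDt)) = 42/(0.26 × 170 × 3.139) = 0.3027 kg/m³.
(x−vt)²/(4Dt) = (1.794)²/(4 × 0.056 × 14) = 1.026; exp(−1.026) = 0.3584.
C = 0.3027 × 0.3584 = 0.108 kg/m³.

0.108 kg/m³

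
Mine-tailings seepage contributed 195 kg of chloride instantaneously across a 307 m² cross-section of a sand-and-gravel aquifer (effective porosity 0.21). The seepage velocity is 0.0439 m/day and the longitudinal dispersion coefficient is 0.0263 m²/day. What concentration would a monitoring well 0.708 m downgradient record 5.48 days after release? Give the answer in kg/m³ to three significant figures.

1.54 kg/m³

For an instantaneous plane source, C(x,t) = M/(n_e·A·√(4πDt)) · exp(−(x−vt)²/(4Dt)), with n_e·A the pore (flow) area.
Plume center vt = 0.0439 × 5.48 = 0.240572 m, so the well at 0.708 m is 0.467428 m downgradient of the peak.
√(4πDt) = 1.346 m, giving peak height M/(n_e·A·√(4πDt)) = 195/(0.21 × 307 × 1.346) = 2.247 kg/m³.
(x−vt)²/(4Dt) = (0.467428)²/(4 × 0.0263 × 5.48) = 0.3790; exp(−0.3790) = 0.6845.
C = 2.247 × 0.6845 = 1.54 kg/m³.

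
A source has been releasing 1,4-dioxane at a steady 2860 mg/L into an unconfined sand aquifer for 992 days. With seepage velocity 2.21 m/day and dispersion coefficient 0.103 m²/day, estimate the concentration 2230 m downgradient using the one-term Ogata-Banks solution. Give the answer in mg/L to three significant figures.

For a continuous step input, C/C₀ ≈ ½·erfc((x−vt)/(2√(Dt))).
vt = 2.21 × 992 = 2192.32 m and 2√(Dt) = 2√(0.103 × 992) = 20.22 m.
Argument (x−vt)/(2√(Dt)) = (2230 − 2192.32)/20.22 = 1.864; ½·erfc(1.864) = 0.004193.
C = 2860 × 0.004193 = 12.0 mg/L.

12.0 mg/L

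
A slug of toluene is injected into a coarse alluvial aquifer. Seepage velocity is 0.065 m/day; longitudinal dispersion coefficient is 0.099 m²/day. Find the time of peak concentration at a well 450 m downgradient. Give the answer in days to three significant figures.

For the 1D instantaneous-source solution, setting ∂C/∂t = 0 at fixed x gives v²t² + 2Dt − x² = 0, so t = (√(D² + v²x²) − D)/v².
√(D² + v²x²) = √(0.099² + 0.065² × 450²) = 29.25; v² = 0.004225.
t = (29.25 − 0.099)/0.004225 = 6900 days (vs. the pure-advection estimate x/v = 6920 d).

6900 days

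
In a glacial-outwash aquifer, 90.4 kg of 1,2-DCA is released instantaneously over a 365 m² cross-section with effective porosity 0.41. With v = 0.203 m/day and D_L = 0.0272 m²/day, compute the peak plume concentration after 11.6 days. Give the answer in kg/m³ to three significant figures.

0.303 kg/m³

The peak of an instantaneous 1D plume sits at x = vt; there the Gaussian factor is 1 and C_max = M/(n_e·A·√(4πDt)), where n_e·A is the pore area the mass is dissolved in.
√(4πDt) = √(4π × 0.0272 × 11.6) = 1.991 m, so C_max = 90.4/(0.41 × 365 × 1.991) = 0.303 kg/m³.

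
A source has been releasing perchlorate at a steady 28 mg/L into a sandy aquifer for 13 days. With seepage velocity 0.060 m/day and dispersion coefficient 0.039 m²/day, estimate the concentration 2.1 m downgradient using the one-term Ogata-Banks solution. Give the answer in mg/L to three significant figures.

For a continuous step input, C/C₀ ≈ ½·erfc((x−vt)/(2√(Dt))).
vt = 0.060 × 13 = 0.78 m and 2√(Dt) = 2√(0.039 × 13) = 1.424 m.
Argument (x−vt)/(2√(Dt)) = (2.1 − 0.78)/1.424 = 0.9270; ½·erfc(0.9270) = 0.09493.
C = 28 × 0.09493 = 2.66 mg/L.

2.66 mg/L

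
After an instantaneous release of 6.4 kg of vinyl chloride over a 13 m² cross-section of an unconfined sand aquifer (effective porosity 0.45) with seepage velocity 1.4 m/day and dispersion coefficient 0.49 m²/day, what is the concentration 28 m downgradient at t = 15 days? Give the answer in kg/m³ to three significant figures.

0.0215 kg/m³

For an instantaneous plane source, C(x,t) = M/(n_e·A·√(4πDt)) · exp(−(x−vt)²/(4Dt)), with n_e·A the pore (flow) area.
Plume center vt = 1.4 × 15 = 21 m, so the well at 28 m is 7 m downgradient of the peak.
√(4πDt) = 9.611 m, giving peak height M/(n_e·A·√(4πDt)) = 6.4/(0.45 × 13 × 9.611) = 0.1138 kg/m³.
(x−vt)²/(4Dt) = (7)²/(4 × 0.49 × 15) = 1.667; exp(−1.667) = 0.1888.
C = 0.1138 × 0.1888 = 0.0215 kg/m³.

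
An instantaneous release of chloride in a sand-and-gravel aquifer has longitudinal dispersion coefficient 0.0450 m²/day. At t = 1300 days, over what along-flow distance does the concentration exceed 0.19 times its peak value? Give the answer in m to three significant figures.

39.4 m

The plume is Gaussian with σ = √(2Dt) = √(2 × 0.0450 × 1300) = 10.82 m.
C/C_peak = exp(−Δx²/(2σ²)) = 0.19 ⇒ Δx = σ·√(−2 ln 0.19) = 10.82 × 1.822 = 19.71 m.
Width = 2Δx = 39.4 m.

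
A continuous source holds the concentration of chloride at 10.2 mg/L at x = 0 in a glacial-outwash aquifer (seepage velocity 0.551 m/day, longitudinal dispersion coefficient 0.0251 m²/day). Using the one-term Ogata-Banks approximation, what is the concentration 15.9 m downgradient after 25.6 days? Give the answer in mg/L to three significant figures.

For a continuous step input, C/C₀ ≈ ½·erfc((x−vt)/(2√(Dt))).
vt = 0.551 × 25.6 = 14.1056 m and 2√(Dt) = 2√(0.0251 × 25.6) = 1.603 m.
Argument (x−vt)/(2√(Dt)) = (15.9 − 14.1056)/1.603 = 1.119; ½·erfc(1.119) = 0.05677.
C = 10.2 × 0.05677 = 0.579 mg/L.

0.579 mg/L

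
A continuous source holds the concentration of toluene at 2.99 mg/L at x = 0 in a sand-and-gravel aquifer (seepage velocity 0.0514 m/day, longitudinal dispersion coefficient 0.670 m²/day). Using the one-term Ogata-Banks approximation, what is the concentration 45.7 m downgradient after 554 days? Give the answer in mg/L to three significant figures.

0.788 mg/L

For a continuous step input, C/C₀ ≈ ½·erfc((x−vt)/(2√(Dt))).
vt = 0.0514 × 554 = 28.4756 m and 2√(Dt) = 2√(0.670 × 554) = 38.53 m.
Argument (x−vt)/(2√(Dt)) = (45.7 − 28.4756)/38.53 = 0.4470; ½·erfc(0.4470) = 0.2636.
C = 2.99 × 0.2636 = 0.788 mg/L.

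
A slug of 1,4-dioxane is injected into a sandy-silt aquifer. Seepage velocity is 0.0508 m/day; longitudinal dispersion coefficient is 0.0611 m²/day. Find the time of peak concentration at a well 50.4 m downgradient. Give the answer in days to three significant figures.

For the 1D instantaneous-source solution, setting ∂C/∂t = 0 at fixed x gives v²t² + 2Dt − x² = 0, so t = (√(D² + v²x²) − D)/v².
√(D² + v²x²) = √(0.0611² + 0.0508² × 50.4²) = 2.561; v² = 0.00258064.
t = (2.561 − 0.0611)/0.00258064 = 969 days (vs. the pure-advection estimate x/v = 992 d).

969 days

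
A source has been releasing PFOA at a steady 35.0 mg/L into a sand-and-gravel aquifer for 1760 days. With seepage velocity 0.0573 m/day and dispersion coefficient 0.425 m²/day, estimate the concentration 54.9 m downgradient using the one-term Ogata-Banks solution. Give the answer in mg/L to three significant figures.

For a continuous step input, C/C₀ ≈ ½·erfc((x−vt)/(2√(Dt))).
vt = 0.0573 × 1760 = 100.848 m and 2√(Dt) = 2√(0.425 × 1760) = 54.70 m.
Argument (x−vt)/(2√(Dt)) = (54.9 − 100.848)/54.70 = -0.8400; ½·erfc(-0.8400) = 0.8826.
C = 35.0 × 0.8826 = 30.9 mg/L.

30.9 mg/L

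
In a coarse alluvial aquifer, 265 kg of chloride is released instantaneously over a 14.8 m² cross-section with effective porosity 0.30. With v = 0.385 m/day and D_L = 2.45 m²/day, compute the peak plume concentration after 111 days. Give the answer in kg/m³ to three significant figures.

1.02 kg/m³

The peak of an instantaneous 1D plume sits at x = vt; there the Gaussian factor is 1 and C_max = M/(n_e·A·√(4πDt)), where n_e·A is the pore area the mass is dissolved in.
√(4πDt) = √(4π × 2.45 × 111) = 58.46 m, so C_max = 265/(0.30 × 14.8 × 58.46) = 1.02 kg/m³.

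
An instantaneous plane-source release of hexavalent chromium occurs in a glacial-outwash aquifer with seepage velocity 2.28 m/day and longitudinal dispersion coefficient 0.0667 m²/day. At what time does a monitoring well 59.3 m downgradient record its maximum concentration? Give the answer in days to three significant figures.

For the 1D instantaneous-source solution, setting ∂C/∂t = 0 at fixed x gives v²t² + 2Dt − x² = 0, so t = (√(D² + v²x²) − D)/v².
√(D² + v²x²) = √(0.0667² + 2.28² × 59.3²) = 135.2; v² = 5.1984.
t = (135.2 − 0.0667)/5.1984 = 26.0 days (vs. the pure-advection estimate x/v = 26.0 d).

26.0 days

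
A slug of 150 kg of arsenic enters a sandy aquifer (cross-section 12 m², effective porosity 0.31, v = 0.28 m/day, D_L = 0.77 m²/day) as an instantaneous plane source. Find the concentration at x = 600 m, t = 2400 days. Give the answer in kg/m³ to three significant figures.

0.131 kg/m³

For an instantaneous plane source, C(x,t) = M/(n_e·A·√(4πDt)) · exp(−(x−vt)²/(4Dt)), with n_e·A the pore (flow) area.
Plume center vt = 0.28 × 2400 = 672 m, so the well at 600 m is 72 m upgradient of the peak.
√(4πDt) = 152.4 m, giving peak height M/(n_e·A·√(4πDt)) = 150/(0.31 × 12 × 152.4) = 0.2646 kg/m³.
(x−vt)²/(4Dt) = (-72)²/(4 × 0.77 × 2400) = 0.7013; exp(−0.7013) = 0.4959.
C = 0.2646 × 0.4959 = 0.131 kg/m³.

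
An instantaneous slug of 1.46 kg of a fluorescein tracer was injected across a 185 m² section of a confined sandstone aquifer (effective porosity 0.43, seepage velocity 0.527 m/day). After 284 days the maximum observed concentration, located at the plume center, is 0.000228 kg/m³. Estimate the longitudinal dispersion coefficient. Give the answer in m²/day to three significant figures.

At the plume center C_max = M/(n_e·A·√(4πDt)), so D = M²/(4πt·(n_e·A·C_max)²).
n_e·A·C_max = 0.43 × 185 × 0.000228 = 0.01814 kg/m.
D = 1.46²/(4π × 284 × 0.01814²) = 1.82 m²/day.

1.82 m²/day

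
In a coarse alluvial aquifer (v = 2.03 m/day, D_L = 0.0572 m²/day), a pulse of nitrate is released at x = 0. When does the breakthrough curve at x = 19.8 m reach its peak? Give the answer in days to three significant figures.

9.74 days

For the 1D instantaneous-source solution, setting ∂C/∂t = 0 at fixed x gives v²t² + 2Dt − x² = 0, so t = (√(D² + v²x²) − D)/v².
√(D² + v²x²) = √(0.0572² + 2.03² × 19.8²) = 40.19; v² = 4.1209.
t = (40.19 − 0.0572)/4.1209 = 9.74 days (vs. the pure-advection estimate x/v = 9.75 d).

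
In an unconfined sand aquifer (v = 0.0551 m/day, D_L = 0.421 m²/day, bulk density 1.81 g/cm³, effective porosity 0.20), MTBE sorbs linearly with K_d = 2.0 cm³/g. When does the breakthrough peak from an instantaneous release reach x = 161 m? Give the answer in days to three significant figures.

53200 days

Retardation factor R = 1 + ρ_b·K_d/n = 1 + 1.81 × 2.0/0.20 = 19.10.
Sorption retards both mechanisms: v_R = v/R = 0.002885 m/day, D_R = D/R = 0.02204 m²/day.
Peak time from v_R²t² + 2D_R t − x² = 0: t = (√(D_R² + v_R²x²) − D_R)/v_R².
√(D_R² + v_R²x²) = √(0.02204² + 0.002885² × 161²) = 0.4650; v_R² = 8.323e-06.
t = (0.4650 − 0.02204)/8.323e-06 = 53200 days.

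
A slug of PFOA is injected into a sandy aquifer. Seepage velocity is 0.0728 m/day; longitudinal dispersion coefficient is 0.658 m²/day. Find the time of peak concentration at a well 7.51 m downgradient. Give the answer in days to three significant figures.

37.3 days

For the 1D instantaneous-source solution, setting ∂C/∂t = 0 at fixed x gives v²t² + 2Dt − x² = 0, so t = (√(D² + v²x²) − D)/v².
√(D² + v²x²) = √(0.658² + 0.0728² × 7.51²) = 0.8555; v² = 0.00529984.
t = (0.8555 − 0.658)/0.00529984 = 37.3 days (vs. the pure-advection estimate x/v = 103 d).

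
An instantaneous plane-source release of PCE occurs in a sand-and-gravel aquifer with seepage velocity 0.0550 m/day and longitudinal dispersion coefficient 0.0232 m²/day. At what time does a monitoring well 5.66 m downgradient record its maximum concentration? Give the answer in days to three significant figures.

95.5 days

For the 1D instantaneous-source solution, setting ∂C/∂t = 0 at fixed x gives v²t² + 2Dt − x² = 0, so t = (√(D² + v²x²) − D)/v².
√(D² + v²x²) = √(0.0232² + 0.0550² × 5.66²) = 0.3122; v² = 0.003025.
t = (0.3122 − 0.0232)/0.003025 = 95.5 days (vs. the pure-advection estimate x/v = 103 d).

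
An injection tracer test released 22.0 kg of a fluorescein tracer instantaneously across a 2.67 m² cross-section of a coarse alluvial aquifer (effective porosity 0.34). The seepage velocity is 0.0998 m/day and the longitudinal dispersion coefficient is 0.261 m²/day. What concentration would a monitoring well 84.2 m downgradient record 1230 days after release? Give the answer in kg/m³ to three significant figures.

0.120 kg/m³

For an instantaneous plane source, C(x,t) = M/(n_e·A·√(4πDt)) · exp(−(x−vt)²/(4Dt)), with n_e·A the pore (flow) area.
Plume center vt = 0.0998 × 1230 = 122.754 m, so the well at 84.2 m is 38.554 m upgradient of the peak.
√(4πDt) = 63.52 m, giving peak height M/(n_e·A·√(4πDt)) = 22.0/(0.34 × 2.67 × 63.52) = 0.3815 kg/m³.
(x−vt)²/(4Dt) = (-38.554)²/(4 × 0.261 × 1230) = 1.158; exp(−1.158) = 0.3141.
C = 0.3815 × 0.3141 = 0.120 kg/m³.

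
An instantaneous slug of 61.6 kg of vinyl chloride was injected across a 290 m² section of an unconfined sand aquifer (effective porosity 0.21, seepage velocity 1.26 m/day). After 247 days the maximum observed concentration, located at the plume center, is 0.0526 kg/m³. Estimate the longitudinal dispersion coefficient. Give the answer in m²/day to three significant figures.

0.119 m²/day

At the plume center C_max = M/(n_e·A·√(4πDt)), so D = M²/(4πt·(n_e·A·C_max)²).
n_e·A·C_max = 0.21 × 290 × 0.0526 = 3.203 kg/m.
D = 61.6²/(4π × 247 × 3.203²) = 0.119 m²/day.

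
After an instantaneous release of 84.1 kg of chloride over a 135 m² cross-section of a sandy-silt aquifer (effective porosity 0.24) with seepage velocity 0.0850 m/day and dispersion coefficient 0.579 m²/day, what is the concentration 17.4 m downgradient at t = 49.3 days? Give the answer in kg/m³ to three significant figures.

0.0297 kg/m³

For an instantaneous plane source, C(x,t) = M/(n_e·A·√(4πDt)) · exp(−(x−vt)²/(4Dt)), with n_e·A the pore (flow) area.
Plume center vt = 0.0850 × 49.3 = 4.1905 m, so the well at 17.4 m is 13.2095 m downgradient of the peak.
√(4πDt) = 18.94 m, giving peak height M/(n_e·A·√(4πDt)) = 84.1/(0.24 × 135 × 18.94) = 0.1370 kg/m³.
(x−vt)²/(4Dt) = (13.2095)²/(4 × 0.579 × 49.3) = 1.528; exp(−1.528) = 0.2170.
C = 0.1370 × 0.2170 = 0.0297 kg/m³.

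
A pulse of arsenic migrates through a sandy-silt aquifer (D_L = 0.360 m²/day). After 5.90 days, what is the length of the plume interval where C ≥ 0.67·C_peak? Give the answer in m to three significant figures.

The plume is Gaussian with σ = √(2Dt) = √(2 × 0.360 × 5.90) = 2.061 m.
C/C_peak = exp(−Δx²/(2σ²)) = 0.67 ⇒ Δx = σ·√(−2 ln 0.67) = 2.061 × 0.8950 = 1.845 m.
Width = 2Δx = 3.69 m.

3.69 m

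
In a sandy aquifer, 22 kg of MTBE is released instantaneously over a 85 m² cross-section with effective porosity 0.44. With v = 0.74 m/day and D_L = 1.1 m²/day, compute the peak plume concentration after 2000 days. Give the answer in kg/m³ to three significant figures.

0.00354 kg/m³

The peak of an instantaneous 1D plume sits at x = vt; there the Gaussian factor is 1 and C_max = M/(n_e·A·√(4πDt)), where n_e·A is the pore area the mass is dissolved in.
√(4πDt) = √(4π × 1.1 × 2000) = 166.3 m, so C_max = 22/(0.44 × 85 × 166.3) = 0.00354 kg/m³.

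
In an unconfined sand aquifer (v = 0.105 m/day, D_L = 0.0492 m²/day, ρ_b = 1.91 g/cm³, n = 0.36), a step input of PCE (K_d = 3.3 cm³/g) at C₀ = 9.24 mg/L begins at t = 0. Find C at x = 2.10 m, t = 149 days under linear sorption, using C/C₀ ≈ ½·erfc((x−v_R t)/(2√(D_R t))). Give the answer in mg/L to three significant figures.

0.733 mg/L

Retardation factor R = 1 + ρ_b·K_d/n = 1 + 1.91 × 3.3/0.36 = 18.51.
Sorption retards both mechanisms: v_R = v/R = 0.005673 m/day, D_R = D/R = 0.002658 m²/day.
v_R·t = 0.005673 × 149 = 0.845277 m; 2√(D_R t) = 1.259 m; argument = (2.10 − 0.845277)/1.259 = 0.9966.
C = C₀ × ½·erfc(0.9966) = 9.24 × 0.07936 = 0.733 mg/L.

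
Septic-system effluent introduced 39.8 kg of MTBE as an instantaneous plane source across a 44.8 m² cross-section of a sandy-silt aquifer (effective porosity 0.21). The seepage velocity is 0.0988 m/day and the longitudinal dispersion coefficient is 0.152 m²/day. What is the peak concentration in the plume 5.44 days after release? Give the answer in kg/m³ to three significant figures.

1.31 kg/m³

The peak of an instantaneous 1D plume sits at x = vt; there the Gaussian factor is 1 and C_max = M/(n_e·A·√(4πDt)), where n_e·A is the pore area the mass is dissolved in.
√(4πDt) = √(4π × 0.152 × 5.44) = 3.223 m, so C_max = 39.8/(0.21 × 44.8 × 3.223) = 1.31 kg/m³.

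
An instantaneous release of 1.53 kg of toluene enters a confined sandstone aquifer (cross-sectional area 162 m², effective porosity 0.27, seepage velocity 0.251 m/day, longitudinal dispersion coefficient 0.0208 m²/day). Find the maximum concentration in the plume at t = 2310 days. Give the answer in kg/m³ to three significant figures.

The peak of an instantaneous 1D plume sits at x = vt; there the Gaussian factor is 1 and C_max = M/(n_e·A·√(4πDt)), where n_e·A is the pore area the mass is dissolved in.
√(4πDt) = √(4π × 0.0208 × 2310) = 24.57 m, so C_max = 1.53/(0.27 × 162 × 24.57) = 0.00142 kg/m³.

0.00142 kg/m³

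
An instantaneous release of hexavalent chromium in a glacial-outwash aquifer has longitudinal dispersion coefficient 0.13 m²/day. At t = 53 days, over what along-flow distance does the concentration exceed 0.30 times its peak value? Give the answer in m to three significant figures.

The plume is Gaussian with σ = √(2Dt) = √(2 × 0.13 × 53) = 3.712 m.
C/C_peak = exp(−Δx²/(2σ²)) = 0.30 ⇒ Δx = σ·√(−2 ln 0.30) = 3.712 × 1.552 = 5.761 m.
Width = 2Δx = 11.5 m.

11.5 m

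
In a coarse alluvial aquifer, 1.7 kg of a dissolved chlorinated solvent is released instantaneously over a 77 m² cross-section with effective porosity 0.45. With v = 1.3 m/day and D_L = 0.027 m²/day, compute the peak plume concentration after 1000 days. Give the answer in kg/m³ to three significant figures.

The peak of an instantaneous 1D plume sits at x = vt; there the Gaussian factor is 1 and C_max = M/(n_e·A·√(4πDt)), where n_e·A is the pore area the mass is dissolved in.
√(4πDt) = √(4π × 0.027 × 1000) = 18.42 m, so C_max = 1.7/(0.45 × 77 × 18.42) = 0.00266 kg/m³.

0.00266 kg/m³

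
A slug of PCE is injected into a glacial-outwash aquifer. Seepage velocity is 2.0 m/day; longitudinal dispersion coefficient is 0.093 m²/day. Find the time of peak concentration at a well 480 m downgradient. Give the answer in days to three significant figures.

For the 1D instantaneous-source solution, setting ∂C/∂t = 0 at fixed x gives v²t² + 2Dt − x² = 0, so t = (√(D² + v²x²) − D)/v².
√(D² + v²x²) = √(0.093² + 2.0² × 480²) = 960.0; v² = 4.
t = (960.0 − 0.093)/4 = 240 days (vs. the pure-advection estimate x/v = 240 d).

240 days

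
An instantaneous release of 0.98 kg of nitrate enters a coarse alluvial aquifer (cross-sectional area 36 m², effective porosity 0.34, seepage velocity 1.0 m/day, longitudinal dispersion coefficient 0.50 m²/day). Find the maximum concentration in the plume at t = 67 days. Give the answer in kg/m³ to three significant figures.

The peak of an instantaneous 1D plume sits at x = vt; there the Gaussian factor is 1 and C_max = M/(n_e·A·√(4πDt)), where n_e·A is the pore area the mass is dissolved in.
√(4πDt) = √(4π × 0.50 × 67) = 20.52 m, so C_max = 0.98/(0.34 × 36 × 20.52) = 0.00390 kg/m³.

0.00390 kg/m³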